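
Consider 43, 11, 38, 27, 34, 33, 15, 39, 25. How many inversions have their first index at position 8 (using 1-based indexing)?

The element at index 8 is 39.
Elements after it: 25
Those smaller than 39: 25

1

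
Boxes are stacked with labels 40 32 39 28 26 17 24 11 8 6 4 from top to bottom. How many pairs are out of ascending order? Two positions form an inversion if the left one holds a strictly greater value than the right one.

53 inversions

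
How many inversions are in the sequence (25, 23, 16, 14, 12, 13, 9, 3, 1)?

35 out-of-order pairs

Sweep left to right; for each value list the smaller values that follow it:
25 → 23, 16, 14, 12, 13, 9, 3, 1 → 8
23 → 16, 14, 12, 13, 9, 3, 1 → 7
16 → 14, 12, 13, 9, 3, 1 → 6
14 → 12, 13, 9, 3, 1 → 5
12 → 9, 3, 1 → 3
13 → 9, 3, 1 → 3
9 → 3, 1 → 2
3 → 1 → 1
1 → none → 0
Sum: 8 + 7 + 6 + 5 + 3 + 3 + 2 + 1 + 0 = 35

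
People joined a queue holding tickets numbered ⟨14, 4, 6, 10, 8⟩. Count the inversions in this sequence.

Listing every pair i<j with a[i]>a[j] (using 1-based positions):
(1,2): 14 > 4
(1,3): 14 > 6
(1,4): 14 > 10
(1,5): 14 > 8
(4,5): 10 > 8
That's 5 pairs.

5 inversions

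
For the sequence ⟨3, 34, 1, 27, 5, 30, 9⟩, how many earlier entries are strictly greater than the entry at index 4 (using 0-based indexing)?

2

The element at index 4 is 5.
Elements before it: 3, 34, 1, 27
Those larger than 5: 34, 27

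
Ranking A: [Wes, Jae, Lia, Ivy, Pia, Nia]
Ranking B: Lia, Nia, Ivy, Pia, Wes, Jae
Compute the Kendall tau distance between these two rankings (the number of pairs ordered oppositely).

10 discordant pairs

Assign each item its position (1..6) in the first ordering, then rewrite the second ordering as that position sequence:
positions: Wes→1, Jae→2, Lia→3, Ivy→4, Pia→5, Nia→6
second ordering as positions: [3, 6, 4, 5, 1, 2]
Discordant pairs = inversions in this position sequence.
3: 1, 2 → 2
6: 4, 5, 1, 2 → 4
4: 1, 2 → 2
5: 1, 2 → 2
1: 0
2: 0
Total: 2 + 4 + 2 + 2 + 0 + 0 = 10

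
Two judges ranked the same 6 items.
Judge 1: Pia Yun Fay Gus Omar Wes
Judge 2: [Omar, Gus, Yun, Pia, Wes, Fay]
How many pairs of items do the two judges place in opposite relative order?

9 discordant pairs

Assign each item its position (1..6) in the first ordering, then rewrite the second ordering as that position sequence:
positions: Pia→1, Yun→2, Fay→3, Gus→4, Omar→5, Wes→6
second ordering as positions: [5, 4, 2, 1, 6, 3]
Discordant pairs = inversions in this position sequence.
5: 4, 2, 1, 3 → 4
4: 2, 1, 3 → 3
2: 1 → 1
1: 0
6: 3 → 1
3: 0
Total: 4 + 3 + 1 + 0 + 1 + 0 = 9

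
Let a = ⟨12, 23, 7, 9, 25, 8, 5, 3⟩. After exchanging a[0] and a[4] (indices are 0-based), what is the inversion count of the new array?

Inversions: 24

Positions 0 and 4 hold 12 and 25; after swapping, the array is [25, 23, 7, 9, 12, 8, 5, 3].
Count, for each position, how many later elements it exceeds:
25: 7
23: 6
7: 2
9: 3
12: 3
8: 2
5: 1
3: 0
Sum: 7 + 6 + 2 + 3 + 3 + 2 + 1 + 0 = 24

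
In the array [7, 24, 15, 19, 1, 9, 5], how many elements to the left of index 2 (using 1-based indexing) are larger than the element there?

The element at index 2 is 24.
Elements before it: 7
None of them are larger than 24.

0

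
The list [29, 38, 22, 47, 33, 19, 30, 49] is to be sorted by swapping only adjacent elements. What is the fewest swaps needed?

12

The minimum number of adjacent swaps to sort an array equals its inversion count, since every such swap removes exactly one inversion.
Count inversions — for each element, later elements that are smaller:
29: 22, 19 → 2
38: 22, 33, 19, 30 → 4
22: 19 → 1
47: 33, 19, 30 → 3
33: 19, 30 → 2
19: none → 0
30: none → 0
49: none → 0
Total inversions: 2 + 4 + 1 + 3 + 2 + 0 + 0 + 0 = 12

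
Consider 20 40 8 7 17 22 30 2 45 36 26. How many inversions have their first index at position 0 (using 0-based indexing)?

The element at index 0 is 20.
Elements after it: 40, 8, 7, 17, 22, 30, 2, 45, 36, 26
Those smaller than 20: 8, 7, 17, 2

4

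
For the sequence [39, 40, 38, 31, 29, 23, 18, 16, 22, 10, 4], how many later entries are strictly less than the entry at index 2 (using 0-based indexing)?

8 such elements

The element at index 2 is 38.
Elements after it: 31, 29, 23, 18, 16, 22, 10, 4
Those smaller than 38: 31, 29, 23, 18, 16, 22, 10, 4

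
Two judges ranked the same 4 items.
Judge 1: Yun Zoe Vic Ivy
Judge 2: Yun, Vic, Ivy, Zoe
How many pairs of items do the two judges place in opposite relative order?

Assign each item its position (1..4) in the first ordering, then rewrite the second ordering as that position sequence:
positions: Yun→1, Zoe→2, Vic→3, Ivy→4
second ordering as positions: [1, 3, 4, 2]
Discordant pairs = inversions in this position sequence.
1: 0
3: 2 → 1
4: 2 → 1
2: 0
Total: 0 + 1 + 1 + 0 = 2

2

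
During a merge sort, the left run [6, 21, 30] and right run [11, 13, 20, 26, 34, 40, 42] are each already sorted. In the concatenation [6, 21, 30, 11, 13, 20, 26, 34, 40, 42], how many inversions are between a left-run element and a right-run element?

Count, for every r in R, how many entries of L exceed r:
r = 11: 21, 30 → 2
r = 13: 21, 30 → 2
r = 20: 21, 30 → 2
r = 26: 30 → 1
r = 34: none → 0
r = 40: none → 0
r = 42: none → 0
Cross-inversions: 2 + 2 + 2 + 1 + 0 + 0 + 0 = 7

7 split inversions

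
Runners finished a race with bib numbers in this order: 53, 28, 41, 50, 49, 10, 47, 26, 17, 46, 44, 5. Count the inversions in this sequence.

46

Sweep left to right; for each value list the smaller values that follow it:
53 → 28, 41, 50, 49, 10, 47, 26, 17, 46, 44, 5 → 11
28 → 10, 26, 17, 5 → 4
41 → 10, 26, 17, 5 → 4
50 → 49, 10, 47, 26, 17, 46, 44, 5 → 8
49 → 10, 47, 26, 17, 46, 44, 5 → 7
10 → 5 → 1
47 → 26, 17, 46, 44, 5 → 5
26 → 17, 5 → 2
17 → 5 → 1
46 → 44, 5 → 2
44 → 5 → 1
5 → none → 0
Sum: 11 + 4 + 4 + 8 + 7 + 1 + 5 + 2 + 1 + 2 + 1 + 0 = 46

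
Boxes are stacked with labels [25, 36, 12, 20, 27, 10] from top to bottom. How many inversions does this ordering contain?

10

Sweep left to right; for each value list the smaller values that follow it:
25: 3
36: 4
12: 1
20: 1
27: 1
10: 0
Sum: 3 + 4 + 1 + 1 + 1 + 0 = 10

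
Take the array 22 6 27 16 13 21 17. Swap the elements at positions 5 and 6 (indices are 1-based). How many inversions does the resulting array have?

12

Positions 5 and 6 hold 13 and 21; after swapping, the array is [22, 6, 27, 16, 21, 13, 17].
Count, for each position, how many later elements it exceeds:
22: 5
6: 0
27: 4
16: 1
21: 2
13: 0
17: 0
Sum: 5 + 0 + 4 + 1 + 2 + 0 + 0 = 12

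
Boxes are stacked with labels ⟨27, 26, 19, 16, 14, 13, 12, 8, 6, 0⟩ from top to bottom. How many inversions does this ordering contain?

45

For each element, count later entries that are smaller:
27: 9
26: 8
19: 7
16: 6
14: 5
13: 4
12: 3
8: 2
6: 1
0: 0
Sum: 9 + 8 + 7 + 6 + 5 + 4 + 3 + 2 + 1 + 0 = 45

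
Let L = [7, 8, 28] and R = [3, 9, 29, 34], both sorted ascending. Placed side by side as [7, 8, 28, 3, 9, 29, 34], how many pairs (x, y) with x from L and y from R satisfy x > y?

Count, for every r in R, how many entries of L exceed r:
r = 3: 7, 8, 28 → 3
r = 9: 28 → 1
r = 29: none → 0
r = 34: none → 0
Cross-inversions: 3 + 1 + 0 + 0 = 4

4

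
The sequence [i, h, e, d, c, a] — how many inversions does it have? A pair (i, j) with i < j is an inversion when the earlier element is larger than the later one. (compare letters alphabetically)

Sweep left to right; for each value list the smaller values that follow it:
i → h, e, d, c, a → 5
h → e, d, c, a → 4
e → d, c, a → 3
d → c, a → 2
c → a → 1
a → none → 0
Sum: 5 + 4 + 3 + 2 + 1 + 0 = 15

There are 15 out-of-order pairs.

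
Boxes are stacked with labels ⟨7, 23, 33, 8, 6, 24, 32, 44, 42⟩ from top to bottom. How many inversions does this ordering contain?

For each element, count later entries that are smaller:
7 → 6 → 1
23 → 8, 6 → 2
33 → 8, 6, 24, 32 → 4
8 → 6 → 1
6 → none → 0
24 → none → 0
32 → none → 0
44 → 42 → 1
42 → none → 0
Sum: 1 + 2 + 4 + 1 + 0 + 0 + 0 + 1 + 0 = 9

9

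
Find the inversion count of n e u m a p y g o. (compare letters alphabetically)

16 out-of-order pairs

For each element, count later entries that are smaller:
n: 4
e: 1
u: 5
m: 2
a: 0
p: 2
y: 2
g: 0
o: 0
Sum: 4 + 1 + 5 + 2 + 0 + 2 + 2 + 0 + 0 = 16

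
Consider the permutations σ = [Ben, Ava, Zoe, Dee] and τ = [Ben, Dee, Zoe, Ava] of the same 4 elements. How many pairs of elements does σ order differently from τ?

3 discordant pairs

Assign each item its position (1..4) in the first ordering, then rewrite the second ordering as that position sequence:
positions: Ben→1, Ava→2, Zoe→3, Dee→4
second ordering as positions: [1, 4, 3, 2]
Discordant pairs = inversions in this position sequence.
1: 0
4: 3, 2 → 2
3: 2 → 1
2: 0
Total: 0 + 2 + 1 + 0 = 3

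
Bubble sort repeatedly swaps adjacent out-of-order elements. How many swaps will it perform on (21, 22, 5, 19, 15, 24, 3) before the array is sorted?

Each adjacent swap fixes exactly one inversion, so the minimum swap count equals the number of inversions.
Count inversions — for each element, later elements that are smaller:
21: 5, 19, 15, 3 → 4
22: 5, 19, 15, 3 → 4
5: 3 → 1
19: 15, 3 → 2
15: 3 → 1
24: 3 → 1
3: none → 0
Total inversions: 4 + 4 + 1 + 2 + 1 + 1 + 0 = 13

13 swaps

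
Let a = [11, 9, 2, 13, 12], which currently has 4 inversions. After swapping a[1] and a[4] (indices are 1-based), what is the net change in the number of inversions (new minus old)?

+1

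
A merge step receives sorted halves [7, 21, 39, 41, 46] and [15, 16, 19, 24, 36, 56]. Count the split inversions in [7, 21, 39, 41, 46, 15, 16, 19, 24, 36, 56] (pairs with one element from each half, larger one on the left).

Take each right-half value and tally the left-half values above it:
r = 15: 21, 39, 41, 46 → 4
r = 16: 21, 39, 41, 46 → 4
r = 19: 21, 39, 41, 46 → 4
r = 24: 39, 41, 46 → 3
r = 36: 39, 41, 46 → 3
r = 56: none → 0
Cross-inversions: 4 + 4 + 4 + 3 + 3 + 0 = 18

18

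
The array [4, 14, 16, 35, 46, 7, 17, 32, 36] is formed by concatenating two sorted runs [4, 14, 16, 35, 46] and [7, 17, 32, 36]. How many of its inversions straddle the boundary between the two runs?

9 cross-inversions

Take each right-half value and tally the left-half values above it:
r = 7: 14, 16, 35, 46 → 4
r = 17: 35, 46 → 2
r = 32: 35, 46 → 2
r = 36: 46 → 1
Cross-inversions: 4 + 2 + 2 + 1 = 9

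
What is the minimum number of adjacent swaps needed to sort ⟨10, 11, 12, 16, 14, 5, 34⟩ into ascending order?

There are 6 swaps.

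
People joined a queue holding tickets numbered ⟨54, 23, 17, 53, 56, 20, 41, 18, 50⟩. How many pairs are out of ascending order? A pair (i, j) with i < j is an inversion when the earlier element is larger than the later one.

Element-by-element contributions:
54 → 23, 17, 53, 20, 41, 18, 50 → 7
23 → 17, 20, 18 → 3
17 → none → 0
53 → 20, 41, 18, 50 → 4
56 → 20, 41, 18, 50 → 4
20 → 18 → 1
41 → 18 → 1
18 → none → 0
50 → none → 0
Sum: 7 + 3 + 0 + 4 + 4 + 1 + 1 + 0 + 0 = 20

20 inversions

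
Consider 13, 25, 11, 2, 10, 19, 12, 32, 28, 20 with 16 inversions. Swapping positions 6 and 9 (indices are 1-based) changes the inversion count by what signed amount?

Positions 6 and 9 hold 19 and 28; after swapping, the array is [13, 25, 11, 2, 10, 28, 12, 32, 19, 20].
Sweep left to right; for each value list the smaller values that follow it:
13 → 11, 2, 10, 12 → 4
25 → 11, 2, 10, 12, 19, 20 → 6
11 → 2, 10 → 2
2 → none → 0
10 → none → 0
28 → 12, 19, 20 → 3
12 → none → 0
32 → 19, 20 → 2
19 → none → 0
20 → none → 0
Sum: 4 + 6 + 2 + 0 + 0 + 3 + 0 + 2 + 0 + 0 = 17
Change: 17 − 16 = +1

+1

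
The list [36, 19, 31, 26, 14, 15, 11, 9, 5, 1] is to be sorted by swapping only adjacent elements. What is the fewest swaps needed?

Each adjacent swap fixes exactly one inversion, so the minimum swap count equals the number of inversions.
Count inversions — for each element, later elements that are smaller:
36: 19, 31, 26, 14, 15, 11, 9, 5, 1 → 9
19: 14, 15, 11, 9, 5, 1 → 6
31: 26, 14, 15, 11, 9, 5, 1 → 7
26: 14, 15, 11, 9, 5, 1 → 6
14: 11, 9, 5, 1 → 4
15: 11, 9, 5, 1 → 4
11: 9, 5, 1 → 3
9: 5, 1 → 2
5: 1 → 1
1: none → 0
Total inversions: 9 + 6 + 7 + 6 + 4 + 4 + 3 + 2 + 1 + 0 = 42

42 swaps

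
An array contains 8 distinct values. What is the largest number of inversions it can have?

28

A reversed (strictly descending) arrangement makes every pair an inversion, giving C(8, 2) inversions.
C(8, 2) = 8·7/2 = 28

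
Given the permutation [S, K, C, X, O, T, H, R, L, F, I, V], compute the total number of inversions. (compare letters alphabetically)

35

Element-by-element contributions:
S → K, C, O, H, R, L, F, I → 8
K → C, H, F, I → 4
C → none → 0
X → O, T, H, R, L, F, I, V → 8
O → H, L, F, I → 4
T → H, R, L, F, I → 5
H → F → 1
R → L, F, I → 3
L → F, I → 2
F → none → 0
I → none → 0
V → none → 0
Sum: 8 + 4 + 0 + 8 + 4 + 5 + 1 + 3 + 2 + 0 + 0 + 0 = 35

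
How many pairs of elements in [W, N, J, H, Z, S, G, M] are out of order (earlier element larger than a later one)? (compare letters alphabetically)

For each element, count later entries that are smaller:
W → N, J, H, S, G, M → 6
N → J, H, G, M → 4
J → H, G → 2
H → G → 1
Z → S, G, M → 3
S → G, M → 2
G → none → 0
M → none → 0
Sum: 6 + 4 + 2 + 1 + 3 + 2 + 0 + 0 = 18

18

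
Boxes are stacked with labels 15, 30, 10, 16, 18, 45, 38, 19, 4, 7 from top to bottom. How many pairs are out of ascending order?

Count, for each position, how many later elements it exceeds:
15: 3
30: 6
10: 2
16: 2
18: 2
45: 4
38: 3
19: 2
4: 0
7: 0
Sum: 3 + 6 + 2 + 2 + 2 + 4 + 3 + 2 + 0 + 0 = 24

24 inversions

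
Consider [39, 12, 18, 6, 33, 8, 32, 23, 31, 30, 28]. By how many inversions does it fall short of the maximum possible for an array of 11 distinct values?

Maximum inversions for 11 distinct elements is C(11, 2) = 11·10/2 = 55.
Current inversions — for each element, count later smaller elements:
39: 10
12: 2
18: 2
6: 0
33: 6
8: 0
32: 4
23: 0
31: 2
30: 1
28: 0
Current total: 10 + 2 + 2 + 0 + 6 + 0 + 4 + 0 + 2 + 1 + 0 = 27
Shortfall: 55 − 27 = 28

28 inversions short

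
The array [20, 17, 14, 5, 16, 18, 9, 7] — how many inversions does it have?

For each element, count later entries that are smaller:
20: 7
17: 5
14: 3
5: 0
16: 2
18: 2
9: 1
7: 0
Sum: 7 + 5 + 3 + 0 + 2 + 2 + 1 + 0 = 20

20 inversions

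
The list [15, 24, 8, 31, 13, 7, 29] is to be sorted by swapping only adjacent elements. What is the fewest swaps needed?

Adjacent swaps: 11

Minimum adjacent swaps = number of inversions (each swap of adjacent out-of-order elements removes one inversion and no swap can remove more).
Count inversions — for each element, later elements that are smaller:
15: 8, 13, 7 → 3
24: 8, 13, 7 → 3
8: 7 → 1
31: 13, 7, 29 → 3
13: 7 → 1
7: none → 0
29: none → 0
Total inversions: 3 + 3 + 1 + 3 + 1 + 0 + 0 = 11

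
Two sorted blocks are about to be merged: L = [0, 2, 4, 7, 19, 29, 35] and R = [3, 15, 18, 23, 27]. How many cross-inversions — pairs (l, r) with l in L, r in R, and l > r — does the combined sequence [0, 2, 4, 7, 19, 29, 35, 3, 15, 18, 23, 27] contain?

Take each right-half value and tally the left-half values above it:
r = 3: 4, 7, 19, 29, 35 → 5
r = 15: 19, 29, 35 → 3
r = 18: 19, 29, 35 → 3
r = 23: 29, 35 → 2
r = 27: 29, 35 → 2
Cross-inversions: 5 + 3 + 3 + 2 + 2 = 15

15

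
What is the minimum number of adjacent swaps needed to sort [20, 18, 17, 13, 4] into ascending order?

Adjacent swaps: 10

Each adjacent swap fixes exactly one inversion, so the minimum swap count equals the number of inversions.
Count inversions — for each element, later elements that are smaller:
20: 18, 17, 13, 4 → 4
18: 17, 13, 4 → 3
17: 13, 4 → 2
13: 4 → 1
4: none → 0
Total inversions: 4 + 3 + 2 + 1 + 0 = 10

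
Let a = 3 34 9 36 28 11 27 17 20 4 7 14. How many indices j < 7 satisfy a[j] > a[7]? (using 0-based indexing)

4

The element at index 7 is 17.
Elements before it: 3, 34, 9, 36, 28, 11, 27
Those larger than 17: 34, 36, 28, 27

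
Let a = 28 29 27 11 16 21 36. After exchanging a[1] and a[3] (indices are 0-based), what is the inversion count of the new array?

8 inversions

Positions 1 and 3 hold 29 and 11; after swapping, the array is [28, 11, 27, 29, 16, 21, 36].
Count, for each position, how many later elements it exceeds:
28 → 11, 27, 16, 21 → 4
11 → none → 0
27 → 16, 21 → 2
29 → 16, 21 → 2
16 → none → 0
21 → none → 0
36 → none → 0
Sum: 4 + 0 + 2 + 2 + 0 + 0 + 0 = 8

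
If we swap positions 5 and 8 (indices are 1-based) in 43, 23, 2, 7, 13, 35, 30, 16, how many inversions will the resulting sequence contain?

Inversions: 15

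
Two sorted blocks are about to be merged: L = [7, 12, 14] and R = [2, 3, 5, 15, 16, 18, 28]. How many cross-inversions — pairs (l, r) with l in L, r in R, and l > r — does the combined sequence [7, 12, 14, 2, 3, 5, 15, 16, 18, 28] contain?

9

For each element r of the right run, count left-run elements greater than r:
r = 2: 7, 12, 14 → 3
r = 3: 7, 12, 14 → 3
r = 5: 7, 12, 14 → 3
r = 15: none → 0
r = 16: none → 0
r = 18: none → 0
r = 28: none → 0
Cross-inversions: 3 + 3 + 3 + 0 + 0 + 0 + 0 = 9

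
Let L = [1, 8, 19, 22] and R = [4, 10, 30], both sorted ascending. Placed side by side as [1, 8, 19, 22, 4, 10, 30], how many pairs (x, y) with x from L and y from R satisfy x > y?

Split inversions: 5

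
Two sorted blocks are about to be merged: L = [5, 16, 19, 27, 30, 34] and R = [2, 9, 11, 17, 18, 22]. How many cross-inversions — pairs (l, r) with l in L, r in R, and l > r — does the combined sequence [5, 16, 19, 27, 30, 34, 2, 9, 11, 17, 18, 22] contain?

27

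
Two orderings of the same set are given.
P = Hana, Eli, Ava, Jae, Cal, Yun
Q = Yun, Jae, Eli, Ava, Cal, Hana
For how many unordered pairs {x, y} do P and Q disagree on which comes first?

11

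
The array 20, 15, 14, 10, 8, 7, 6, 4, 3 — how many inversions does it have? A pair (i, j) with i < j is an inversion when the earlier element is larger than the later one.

36 inversions

Count, for each position, how many later elements it exceeds:
20 → 15, 14, 10, 8, 7, 6, 4, 3 → 8
15 → 14, 10, 8, 7, 6, 4, 3 → 7
14 → 10, 8, 7, 6, 4, 3 → 6
10 → 8, 7, 6, 4, 3 → 5
8 → 7, 6, 4, 3 → 4
7 → 6, 4, 3 → 3
6 → 4, 3 → 2
4 → 3 → 1
3 → none → 0
Sum: 8 + 7 + 6 + 5 + 4 + 3 + 2 + 1 + 0 = 36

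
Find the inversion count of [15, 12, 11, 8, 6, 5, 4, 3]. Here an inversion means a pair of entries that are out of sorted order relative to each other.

28

Count, for each position, how many later elements it exceeds:
15 → 12, 11, 8, 6, 5, 4, 3 → 7
12 → 11, 8, 6, 5, 4, 3 → 6
11 → 8, 6, 5, 4, 3 → 5
8 → 6, 5, 4, 3 → 4
6 → 5, 4, 3 → 3
5 → 4, 3 → 2
4 → 3 → 1
3 → none → 0
Sum: 7 + 6 + 5 + 4 + 3 + 2 + 1 + 0 = 28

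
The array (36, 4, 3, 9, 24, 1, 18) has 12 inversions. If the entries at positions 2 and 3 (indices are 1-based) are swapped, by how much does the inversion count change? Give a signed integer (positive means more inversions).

Positions 2 and 3 hold 4 and 3; after swapping, the array is [36, 3, 4, 9, 24, 1, 18].
Element-by-element contributions:
36: 6
3: 1
4: 1
9: 1
24: 2
1: 0
18: 0
Sum: 6 + 1 + 1 + 1 + 2 + 0 + 0 = 11
Change: 11 − 12 = -1

-1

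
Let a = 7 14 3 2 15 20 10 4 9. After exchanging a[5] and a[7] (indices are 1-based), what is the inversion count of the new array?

16

Positions 5 and 7 hold 15 and 10; after swapping, the array is [7, 14, 3, 2, 10, 20, 15, 4, 9].
Element-by-element contributions:
7: 3
14: 5
3: 1
2: 0
10: 2
20: 3
15: 2
4: 0
9: 0
Sum: 3 + 5 + 1 + 0 + 2 + 3 + 2 + 0 + 0 = 16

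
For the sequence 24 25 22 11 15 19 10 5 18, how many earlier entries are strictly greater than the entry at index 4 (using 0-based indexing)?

3

The element at index 4 is 15.
Elements before it: 24, 25, 22, 11
Those larger than 15: 24, 25, 22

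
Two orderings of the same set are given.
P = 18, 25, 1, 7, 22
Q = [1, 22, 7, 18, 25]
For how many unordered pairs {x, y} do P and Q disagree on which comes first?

Assign each item its position (1..5) in the first ordering, then rewrite the second ordering as that position sequence:
positions: 18→1, 25→2, 1→3, 7→4, 22→5
second ordering as positions: [3, 5, 4, 1, 2]
Discordant pairs = inversions in this position sequence.
3: 1, 2 → 2
5: 4, 1, 2 → 3
4: 1, 2 → 2
1: 0
2: 0
Total: 2 + 3 + 2 + 0 + 0 = 7

7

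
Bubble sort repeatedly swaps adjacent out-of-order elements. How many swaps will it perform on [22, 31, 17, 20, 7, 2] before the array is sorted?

There are 13 adjacent swaps.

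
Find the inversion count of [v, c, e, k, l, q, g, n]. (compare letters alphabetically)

Inversions: 11

Element-by-element contributions:
v → c, e, k, l, q, g, n → 7
c → none → 0
e → none → 0
k → g → 1
l → g → 1
q → g, n → 2
g → none → 0
n → none → 0
Sum: 7 + 0 + 0 + 1 + 1 + 2 + 0 + 0 = 11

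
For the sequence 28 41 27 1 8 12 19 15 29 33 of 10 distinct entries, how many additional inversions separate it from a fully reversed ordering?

Maximum inversions for 10 distinct elements is C(10, 2) = 10·9/2 = 45.
Current inversions — for each element, count later smaller elements:
28: 6
41: 8
27: 5
1: 0
8: 0
12: 0
19: 1
15: 0
29: 0
33: 0
Current total: 6 + 8 + 5 + 0 + 0 + 0 + 1 + 0 + 0 + 0 = 20
Shortfall: 45 − 20 = 25

25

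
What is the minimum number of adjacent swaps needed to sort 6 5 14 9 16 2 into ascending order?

7

Minimum adjacent swaps = number of inversions (each swap of adjacent out-of-order elements removes one inversion and no swap can remove more).
Count inversions — for each element, later elements that are smaller:
6: 5, 2 → 2
5: 2 → 1
14: 9, 2 → 2
9: 2 → 1
16: 2 → 1
2: none → 0
Total inversions: 2 + 1 + 2 + 1 + 1 + 0 = 7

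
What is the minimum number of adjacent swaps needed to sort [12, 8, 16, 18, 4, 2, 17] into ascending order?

Each adjacent swap fixes exactly one inversion, so the minimum swap count equals the number of inversions.
Count inversions — for each element, later elements that are smaller:
12: 8, 4, 2 → 3
8: 4, 2 → 2
16: 4, 2 → 2
18: 4, 2, 17 → 3
4: 2 → 1
2: none → 0
17: none → 0
Total inversions: 3 + 2 + 2 + 3 + 1 + 0 + 0 = 11

There are 11 adjacent swaps.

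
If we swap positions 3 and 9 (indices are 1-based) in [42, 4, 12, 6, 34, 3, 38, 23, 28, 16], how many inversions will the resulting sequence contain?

Positions 3 and 9 hold 12 and 28; after swapping, the array is [42, 4, 28, 6, 34, 3, 38, 23, 12, 16].
Sweep left to right; for each value list the smaller values that follow it:
42 → 4, 28, 6, 34, 3, 38, 23, 12, 16 → 9
4 → 3 → 1
28 → 6, 3, 23, 12, 16 → 5
6 → 3 → 1
34 → 3, 23, 12, 16 → 4
3 → none → 0
38 → 23, 12, 16 → 3
23 → 12, 16 → 2
12 → none → 0
16 → none → 0
Sum: 9 + 1 + 5 + 1 + 4 + 0 + 3 + 2 + 0 + 0 = 25

25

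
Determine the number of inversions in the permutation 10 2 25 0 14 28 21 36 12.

There are 12 inversions.

Element-by-element contributions:
10 → 2, 0 → 2
2 → 0 → 1
25 → 0, 14, 21, 12 → 4
0 → none → 0
14 → 12 → 1
28 → 21, 12 → 2
21 → 12 → 1
36 → 12 → 1
12 → none → 0
Sum: 2 + 1 + 4 + 0 + 1 + 2 + 1 + 1 + 0 = 12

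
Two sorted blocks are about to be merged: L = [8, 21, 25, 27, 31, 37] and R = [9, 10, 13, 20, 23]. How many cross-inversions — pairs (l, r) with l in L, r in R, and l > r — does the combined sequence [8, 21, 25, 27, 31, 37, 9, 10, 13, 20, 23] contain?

Take each right-half value and tally the left-half values above it:
r = 9: 21, 25, 27, 31, 37 → 5
r = 10: 21, 25, 27, 31, 37 → 5
r = 13: 21, 25, 27, 31, 37 → 5
r = 20: 21, 25, 27, 31, 37 → 5
r = 23: 25, 27, 31, 37 → 4
Cross-inversions: 5 + 5 + 5 + 5 + 4 = 24

24 cross-inversions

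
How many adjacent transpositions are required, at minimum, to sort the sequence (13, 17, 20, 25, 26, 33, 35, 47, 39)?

1

The minimum number of adjacent swaps to sort an array equals its inversion count, since every such swap removes exactly one inversion.
Count inversions — for each element, later elements that are smaller:
13: none → 0
17: none → 0
20: none → 0
25: none → 0
26: none → 0
33: none → 0
35: none → 0
47: 39 → 1
39: none → 0
Total inversions: 0 + 0 + 0 + 0 + 0 + 0 + 0 + 1 + 0 = 1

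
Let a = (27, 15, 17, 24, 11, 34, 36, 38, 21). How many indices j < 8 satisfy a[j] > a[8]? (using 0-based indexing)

The element at index 8 is 21.
Elements before it: 27, 15, 17, 24, 11, 34, 36, 38
Those larger than 21: 27, 24, 34, 36, 38

5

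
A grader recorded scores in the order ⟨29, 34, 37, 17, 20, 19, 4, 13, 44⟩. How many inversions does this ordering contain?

For each element, count later entries that are smaller:
29: 5
34: 5
37: 5
17: 2
20: 3
19: 2
4: 0
13: 0
44: 0
Sum: 5 + 5 + 5 + 2 + 3 + 2 + 0 + 0 + 0 = 22

22 inversions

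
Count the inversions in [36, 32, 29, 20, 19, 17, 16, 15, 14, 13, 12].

55

For each element, count later entries that are smaller:
36 → 32, 29, 20, 19, 17, 16, 15, 14, 13, 12 → 10
32 → 29, 20, 19, 17, 16, 15, 14, 13, 12 → 9
29 → 20, 19, 17, 16, 15, 14, 13, 12 → 8
20 → 19, 17, 16, 15, 14, 13, 12 → 7
19 → 17, 16, 15, 14, 13, 12 → 6
17 → 16, 15, 14, 13, 12 → 5
16 → 15, 14, 13, 12 → 4
15 → 14, 13, 12 → 3
14 → 13, 12 → 2
13 → 12 → 1
12 → none → 0
Sum: 10 + 9 + 8 + 7 + 6 + 5 + 4 + 3 + 2 + 1 + 0 = 55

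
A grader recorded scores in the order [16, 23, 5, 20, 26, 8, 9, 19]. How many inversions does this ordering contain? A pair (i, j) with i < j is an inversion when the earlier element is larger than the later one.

14

Sweep left to right; for each value list the smaller values that follow it:
16 → 5, 8, 9 → 3
23 → 5, 20, 8, 9, 19 → 5
5 → none → 0
20 → 8, 9, 19 → 3
26 → 8, 9, 19 → 3
8 → none → 0
9 → none → 0
19 → none → 0
Sum: 3 + 5 + 0 + 3 + 3 + 0 + 0 + 0 = 14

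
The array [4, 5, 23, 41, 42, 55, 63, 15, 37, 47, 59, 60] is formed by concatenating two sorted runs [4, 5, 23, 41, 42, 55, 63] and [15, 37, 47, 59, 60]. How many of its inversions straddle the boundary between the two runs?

13

Take each right-half value and tally the left-half values above it:
r = 15: 23, 41, 42, 55, 63 → 5
r = 37: 41, 42, 55, 63 → 4
r = 47: 55, 63 → 2
r = 59: 63 → 1
r = 60: 63 → 1
Cross-inversions: 5 + 4 + 2 + 1 + 1 = 13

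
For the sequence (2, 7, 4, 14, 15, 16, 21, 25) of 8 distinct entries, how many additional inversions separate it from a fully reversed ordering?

Maximum inversions for 8 distinct elements is C(8, 2) = 8·7/2 = 28.
Current inversions — for each element, count later smaller elements:
2: 0
7: 1
4: 0
14: 0
15: 0
16: 0
21: 0
25: 0
Current total: 0 + 1 + 0 + 0 + 0 + 0 + 0 + 0 = 1
Shortfall: 28 − 1 = 27

27 inversions short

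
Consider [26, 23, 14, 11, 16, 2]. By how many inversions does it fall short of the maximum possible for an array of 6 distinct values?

Maximum inversions for 6 distinct elements is C(6, 2) = 6·5/2 = 15.
Current inversions — for each element, count later smaller elements:
26: 5
23: 4
14: 2
11: 1
16: 1
2: 0
Current total: 5 + 4 + 2 + 1 + 1 + 0 = 13
Shortfall: 15 − 13 = 2

2 inversions short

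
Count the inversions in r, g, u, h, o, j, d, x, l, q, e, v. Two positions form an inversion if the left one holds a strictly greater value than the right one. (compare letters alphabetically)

31

Count, for each position, how many later elements it exceeds:
r: 8
g: 2
u: 7
h: 2
o: 4
j: 2
d: 0
x: 4
l: 1
q: 1
e: 0
v: 0
Sum: 8 + 2 + 7 + 2 + 4 + 2 + 0 + 4 + 1 + 1 + 0 + 0 = 31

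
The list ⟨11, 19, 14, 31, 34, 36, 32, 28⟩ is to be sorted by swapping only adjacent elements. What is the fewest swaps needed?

Minimum adjacent swaps = number of inversions (each swap of adjacent out-of-order elements removes one inversion and no swap can remove more).
Count inversions — for each element, later elements that are smaller:
11: none → 0
19: 14 → 1
14: none → 0
31: 28 → 1
34: 32, 28 → 2
36: 32, 28 → 2
32: 28 → 1
28: none → 0
Total inversions: 0 + 1 + 0 + 1 + 2 + 2 + 1 + 0 = 7

7 adjacent swaps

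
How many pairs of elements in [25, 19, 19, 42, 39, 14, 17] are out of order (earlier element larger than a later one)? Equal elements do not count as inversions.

Sweep left to right; for each value list the smaller values that follow it:
25 → 19, 19, 14, 17 → 4
19 → 14, 17 → 2
19 → 14, 17 → 2
42 → 39, 14, 17 → 3
39 → 14, 17 → 2
14 → none → 0
17 → none → 0
Sum: 4 + 2 + 2 + 3 + 2 + 0 + 0 = 13

Inversions: 13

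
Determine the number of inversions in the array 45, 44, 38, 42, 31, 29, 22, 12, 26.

33

Element-by-element contributions:
45: 8
44: 7
38: 5
42: 5
31: 4
29: 3
22: 1
12: 0
26: 0
Sum: 8 + 7 + 5 + 5 + 4 + 3 + 1 + 0 + 0 = 33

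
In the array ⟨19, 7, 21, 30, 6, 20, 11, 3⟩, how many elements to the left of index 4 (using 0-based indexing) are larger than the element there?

4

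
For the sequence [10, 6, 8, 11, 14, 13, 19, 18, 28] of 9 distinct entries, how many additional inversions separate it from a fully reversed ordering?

32 inversions short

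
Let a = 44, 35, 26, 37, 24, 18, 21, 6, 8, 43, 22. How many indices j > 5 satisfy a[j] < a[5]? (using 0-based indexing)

The element at index 5 is 18.
Elements after it: 21, 6, 8, 43, 22
Those smaller than 18: 6, 8

2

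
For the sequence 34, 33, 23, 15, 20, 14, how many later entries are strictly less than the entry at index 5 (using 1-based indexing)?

1

The element at index 5 is 20.
Elements after it: 14
Those smaller than 20: 14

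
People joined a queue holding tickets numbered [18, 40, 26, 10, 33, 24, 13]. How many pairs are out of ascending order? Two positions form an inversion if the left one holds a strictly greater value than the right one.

13

For each element, count later entries that are smaller:
18 → 10, 13 → 2
40 → 26, 10, 33, 24, 13 → 5
26 → 10, 24, 13 → 3
10 → none → 0
33 → 24, 13 → 2
24 → 13 → 1
13 → none → 0
Sum: 2 + 5 + 3 + 0 + 2 + 1 + 0 = 13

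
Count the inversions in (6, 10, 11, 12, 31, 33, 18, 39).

Inversions: 2

For each element, count later entries that are smaller:
6 → none → 0
10 → none → 0
11 → none → 0
12 → none → 0
31 → 18 → 1
33 → 18 → 1
18 → none → 0
39 → none → 0
Sum: 0 + 0 + 0 + 0 + 1 + 1 + 0 + 0 = 2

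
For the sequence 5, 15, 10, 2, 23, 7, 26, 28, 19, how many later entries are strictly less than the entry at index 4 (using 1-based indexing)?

The element at index 4 is 2.
Elements after it: 23, 7, 26, 28, 19
None of them are smaller than 2.

0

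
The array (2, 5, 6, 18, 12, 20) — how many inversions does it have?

Count, for each position, how many later elements it exceeds:
2: 0
5: 0
6: 0
18: 1
12: 0
20: 0
Sum: 0 + 0 + 0 + 1 + 0 + 0 = 1

1 inversion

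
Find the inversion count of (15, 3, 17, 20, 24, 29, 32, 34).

Count, for each position, how many later elements it exceeds:
15 → 3 → 1
3 → none → 0
17 → none → 0
20 → none → 0
24 → none → 0
29 → none → 0
32 → none → 0
34 → none → 0
Sum: 1 + 0 + 0 + 0 + 0 + 0 + 0 + 0 = 1

1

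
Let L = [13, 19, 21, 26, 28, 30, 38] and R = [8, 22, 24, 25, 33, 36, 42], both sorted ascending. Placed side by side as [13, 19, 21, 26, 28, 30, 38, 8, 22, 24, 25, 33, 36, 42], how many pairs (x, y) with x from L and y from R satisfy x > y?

21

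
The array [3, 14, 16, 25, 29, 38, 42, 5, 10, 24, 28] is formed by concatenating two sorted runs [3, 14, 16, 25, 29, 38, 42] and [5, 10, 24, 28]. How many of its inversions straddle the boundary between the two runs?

19

For each element r of the right run, count left-run elements greater than r:
r = 5: 14, 16, 25, 29, 38, 42 → 6
r = 10: 14, 16, 25, 29, 38, 42 → 6
r = 24: 25, 29, 38, 42 → 4
r = 28: 29, 38, 42 → 3
Cross-inversions: 6 + 6 + 4 + 3 = 19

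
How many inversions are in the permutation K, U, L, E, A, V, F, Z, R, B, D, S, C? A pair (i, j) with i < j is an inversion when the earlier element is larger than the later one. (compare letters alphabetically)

44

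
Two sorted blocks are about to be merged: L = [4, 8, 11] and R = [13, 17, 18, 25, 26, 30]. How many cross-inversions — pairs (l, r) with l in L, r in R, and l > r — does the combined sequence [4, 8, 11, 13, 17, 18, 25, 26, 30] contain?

0 split inversions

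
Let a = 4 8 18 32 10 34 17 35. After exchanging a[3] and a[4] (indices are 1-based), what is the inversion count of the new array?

There are 6 inversions.

Positions 3 and 4 hold 18 and 32; after swapping, the array is [4, 8, 32, 18, 10, 34, 17, 35].
For each element, count later entries that are smaller:
4: 0
8: 0
32: 3
18: 2
10: 0
34: 1
17: 0
35: 0
Sum: 0 + 0 + 3 + 2 + 0 + 1 + 0 + 0 = 6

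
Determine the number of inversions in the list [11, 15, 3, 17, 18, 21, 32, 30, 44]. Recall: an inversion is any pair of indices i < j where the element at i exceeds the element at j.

Count, for each position, how many later elements it exceeds:
11 → 3 → 1
15 → 3 → 1
3 → none → 0
17 → none → 0
18 → none → 0
21 → none → 0
32 → 30 → 1
30 → none → 0
44 → none → 0
Sum: 1 + 1 + 0 + 0 + 0 + 0 + 1 + 0 + 0 = 3

3 out-of-order pairs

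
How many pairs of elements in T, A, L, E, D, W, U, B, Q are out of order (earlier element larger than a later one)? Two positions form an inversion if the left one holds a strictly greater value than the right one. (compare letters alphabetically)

17 inversions

For each element, count later entries that are smaller:
T → A, L, E, D, B, Q → 6
A → none → 0
L → E, D, B → 3
E → D, B → 2
D → B → 1
W → U, B, Q → 3
U → B, Q → 2
B → none → 0
Q → none → 0
Sum: 6 + 0 + 3 + 2 + 1 + 3 + 2 + 0 + 0 = 17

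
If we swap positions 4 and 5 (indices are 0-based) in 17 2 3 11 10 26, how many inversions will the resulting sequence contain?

Positions 4 and 5 hold 10 and 26; after swapping, the array is [17, 2, 3, 11, 26, 10].
Sweep left to right; for each value list the smaller values that follow it:
17 → 2, 3, 11, 10 → 4
2 → none → 0
3 → none → 0
11 → 10 → 1
26 → 10 → 1
10 → none → 0
Sum: 4 + 0 + 0 + 1 + 1 + 0 = 6

6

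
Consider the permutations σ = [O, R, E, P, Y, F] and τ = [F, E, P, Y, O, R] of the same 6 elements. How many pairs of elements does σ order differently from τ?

11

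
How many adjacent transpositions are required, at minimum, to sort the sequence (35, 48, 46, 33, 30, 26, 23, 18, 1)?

Each adjacent swap fixes exactly one inversion, so the minimum swap count equals the number of inversions.
Count inversions — for each element, later elements that are smaller:
35: 33, 30, 26, 23, 18, 1 → 6
48: 46, 33, 30, 26, 23, 18, 1 → 7
46: 33, 30, 26, 23, 18, 1 → 6
33: 30, 26, 23, 18, 1 → 5
30: 26, 23, 18, 1 → 4
26: 23, 18, 1 → 3
23: 18, 1 → 2
18: 1 → 1
1: none → 0
Total inversions: 6 + 7 + 6 + 5 + 4 + 3 + 2 + 1 + 0 = 34

34 swaps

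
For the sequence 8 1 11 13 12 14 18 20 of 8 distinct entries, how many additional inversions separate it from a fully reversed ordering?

26

Maximum inversions for 8 distinct elements is C(8, 2) = 8·7/2 = 28.
Current inversions — for each element, count later smaller elements:
8: 1
1: 0
11: 0
13: 1
12: 0
14: 0
18: 0
20: 0
Current total: 1 + 0 + 0 + 1 + 0 + 0 + 0 + 0 = 2
Shortfall: 28 − 2 = 26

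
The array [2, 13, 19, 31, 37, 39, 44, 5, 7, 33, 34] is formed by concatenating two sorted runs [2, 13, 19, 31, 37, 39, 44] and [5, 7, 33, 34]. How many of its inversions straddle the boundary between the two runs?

There are 18 split inversions.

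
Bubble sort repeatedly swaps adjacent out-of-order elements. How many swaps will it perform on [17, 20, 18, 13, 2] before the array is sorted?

8

Each adjacent swap fixes exactly one inversion, so the minimum swap count equals the number of inversions.
Count inversions — for each element, later elements that are smaller:
17: 13, 2 → 2
20: 18, 13, 2 → 3
18: 13, 2 → 2
13: 2 → 1
2: none → 0
Total inversions: 2 + 3 + 2 + 1 + 0 = 8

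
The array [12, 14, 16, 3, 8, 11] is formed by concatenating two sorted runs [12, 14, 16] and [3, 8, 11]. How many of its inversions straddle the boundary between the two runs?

Take each right-half value and tally the left-half values above it:
r = 3: 12, 14, 16 → 3
r = 8: 12, 14, 16 → 3
r = 11: 12, 14, 16 → 3
Cross-inversions: 3 + 3 + 3 = 9

9 cross-inversions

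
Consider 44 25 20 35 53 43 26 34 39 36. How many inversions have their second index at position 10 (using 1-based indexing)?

The element at index 10 is 36.
Elements before it: 44, 25, 20, 35, 53, 43, 26, 34, 39
Those larger than 36: 44, 53, 43, 39

4 such elements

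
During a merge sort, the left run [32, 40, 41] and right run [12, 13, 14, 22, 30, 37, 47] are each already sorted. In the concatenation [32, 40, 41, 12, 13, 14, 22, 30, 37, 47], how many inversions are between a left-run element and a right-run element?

There are 17 cross-inversions.

Take each right-half value and tally the left-half values above it:
r = 12: 32, 40, 41 → 3
r = 13: 32, 40, 41 → 3
r = 14: 32, 40, 41 → 3
r = 22: 32, 40, 41 → 3
r = 30: 32, 40, 41 → 3
r = 37: 40, 41 → 2
r = 47: none → 0
Cross-inversions: 3 + 3 + 3 + 3 + 3 + 2 + 0 = 17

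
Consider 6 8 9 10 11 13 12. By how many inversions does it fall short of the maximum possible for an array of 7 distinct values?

20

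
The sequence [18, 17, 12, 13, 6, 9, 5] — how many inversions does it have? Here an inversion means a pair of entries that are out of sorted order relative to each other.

19 inversions

Count, for each position, how many later elements it exceeds:
18 → 17, 12, 13, 6, 9, 5 → 6
17 → 12, 13, 6, 9, 5 → 5
12 → 6, 9, 5 → 3
13 → 6, 9, 5 → 3
6 → 5 → 1
9 → 5 → 1
5 → none → 0
Sum: 6 + 5 + 3 + 3 + 1 + 1 + 0 = 19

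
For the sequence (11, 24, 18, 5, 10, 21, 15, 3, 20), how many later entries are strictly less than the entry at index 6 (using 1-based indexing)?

3

The element at index 6 is 21.
Elements after it: 15, 3, 20
Those smaller than 21: 15, 3, 20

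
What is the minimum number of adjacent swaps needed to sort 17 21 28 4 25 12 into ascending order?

Adjacent swaps: 8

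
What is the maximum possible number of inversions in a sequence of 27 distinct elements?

351

A reversed (strictly descending) arrangement makes every pair an inversion, giving C(27, 2) inversions.
C(27, 2) = 27·26/2 = 351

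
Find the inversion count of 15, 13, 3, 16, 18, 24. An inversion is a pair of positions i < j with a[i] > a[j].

For each element, count later entries that are smaller:
15: 2
13: 1
3: 0
16: 0
18: 0
24: 0
Sum: 2 + 1 + 0 + 0 + 0 + 0 = 3

Out-of-order pairs: 3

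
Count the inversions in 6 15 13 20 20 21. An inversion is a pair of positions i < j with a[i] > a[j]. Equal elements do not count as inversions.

1 inversion

Sweep left to right; for each value list the smaller values that follow it:
6: 0
15: 1
13: 0
20: 0
20: 0
21: 0
Sum: 0 + 1 + 0 + 0 + 0 + 0 = 1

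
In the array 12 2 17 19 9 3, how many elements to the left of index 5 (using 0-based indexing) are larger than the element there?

4

The element at index 5 is 3.
Elements before it: 12, 2, 17, 19, 9
Those larger than 3: 12, 17, 19, 9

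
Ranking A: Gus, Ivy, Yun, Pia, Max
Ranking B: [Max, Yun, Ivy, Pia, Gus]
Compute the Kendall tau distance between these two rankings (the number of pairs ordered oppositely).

Assign each item its position (1..5) in the first ordering, then rewrite the second ordering as that position sequence:
positions: Gus→1, Ivy→2, Yun→3, Pia→4, Max→5
second ordering as positions: [5, 3, 2, 4, 1]
Discordant pairs = inversions in this position sequence.
5: 3, 2, 4, 1 → 4
3: 2, 1 → 2
2: 1 → 1
4: 1 → 1
1: 0
Total: 4 + 2 + 1 + 1 + 0 = 8

8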